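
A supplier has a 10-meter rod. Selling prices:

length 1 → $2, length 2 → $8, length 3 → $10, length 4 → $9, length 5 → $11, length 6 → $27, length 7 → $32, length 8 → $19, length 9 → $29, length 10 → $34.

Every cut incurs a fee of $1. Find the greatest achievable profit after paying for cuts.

Let v[k] be the best obtainable value from length k. For each k, try every first piece i and keep the best of price[i] + v[k−i] minus the 1 cut fee when i<k.
v[1] = 2
v[2] = 8
v[3] = 10
v[4] = 15  (first piece 2, then v[2]=8)
v[5] = 17  (first piece 2, then v[3]=10)
v[6] = 27
v[7] = 32
v[8] = 34  (first piece 2, then v[6]=27)
v[9] = 39  (first piece 2, then v[7]=32)
v[10] = 41  (first piece 2, then v[8]=34)
One optimal plan: pieces 6 + 2 + 2 (2 cuts) → $43 − $2 = $41.

41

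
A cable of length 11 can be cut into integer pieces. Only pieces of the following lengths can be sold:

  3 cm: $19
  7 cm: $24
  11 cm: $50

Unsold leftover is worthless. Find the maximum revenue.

57

Consider every possible first cut. best[k] is the best of p[i]+best[k−i] over all sellable i≤k.
best[1] = 0
best[2] = 0
best[3] = 19
best[4] = 19
best[5] = 19
best[6] = 38  (first piece 3, then best[3]=19)
best[7] = max(19+19, 24+0) = 38
best[8] = max(19+19, 24+0) = 38
best[9] = max(19+38, 24+0) = 57
best[10] = max(19+38, 24+19) = 57
best[11] = max(19+38, 24+19, 50+0) = 57
One optimal cutting: pieces 3 + 3 + 3 with 2 cm of scrap → $57.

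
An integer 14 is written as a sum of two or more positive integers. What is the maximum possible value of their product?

162

Define P[k] = max over 1≤i<k of i · max(k−i, P[k−i]); the inner max lets the remainder stay uncut if that's better.
P[2] = 1·max(1,0) = 1·1 = 1
P[3] = 1·max(2,1) = 1·2 = 2
P[4] = 2·max(2,1) = 2·2 = 4
P[5] = 2·max(3,2) = 2·3 = 6
P[6] = 3·max(3,2) = 3·3 = 9
P[7] = 2·max(5,6) = 2·6 = 12
P[8] = 2·max(6,9) = 2·9 = 18
P[9] = 3·max(6,9) = 3·9 = 27
P[10] = 2·max(8,18) = 2·18 = 36
P[11] = 2·max(9,27) = 2·27 = 54
P[12] = 3·max(9,27) = 3·27 = 81
P[13] = 2·max(11,54) = 2·54 = 108
P[14] = 2·max(12,81) = 2·81 = 162
One optimal split: 3 + 3 + 3 + 3 + 2; product 3·3·3·3·2 = 162.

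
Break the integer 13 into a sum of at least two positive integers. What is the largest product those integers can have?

108

Let P[k] be the best product for length k (with at least one cut). For each first piece i, the rest contributes max(k−i, P[k−i]).
Small cases: P[2]=1, P[3]=2, P[4]=4, P[5]=6, P[6]=9, P[7]=12, P[8]=18.
P[9] = max(1×18, 2×12, 3×9, …, 7×2, 8×1) = 27
P[10] = max(1×27, 2×18, 3×12, …, 8×2, 9×1) = 36
P[11] = max(1×36, 2×27, 3×18, …, 9×2, 10×1) = 54
P[12] = max(1×54, 2×36, 3×27, …, 10×2, 11×1) = 81
P[13] = max(1×81, 2×54, 3×36, …, 11×2, 12×1) = 108
One optimal split: 3 + 3 + 3 + 2 + 2; product 3×3×3×2×2 = 108.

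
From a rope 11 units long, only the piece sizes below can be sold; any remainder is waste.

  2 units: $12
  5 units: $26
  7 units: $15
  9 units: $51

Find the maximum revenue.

Build best[k] bottom-up: best[k] = max over allowed piece i of (p[i] + best[k−i]).
best[1] = 0
best[2] = 12
best[3] = 12
best[4] = 24  (first piece 2, then best[2]=12)
best[5] = 26
best[6] = 36  (first piece 2, then best[4]=24)
best[7] = 38  (first piece 2, then best[5]=26)
best[8] = 48  (first piece 2, then best[6]=36)
best[9] = 51
best[10] = 60  (first piece 2, then best[8]=48)
best[11] = 63  (first piece 2, then best[9]=51)
One optimal cutting: 9 + 2 → $63.

63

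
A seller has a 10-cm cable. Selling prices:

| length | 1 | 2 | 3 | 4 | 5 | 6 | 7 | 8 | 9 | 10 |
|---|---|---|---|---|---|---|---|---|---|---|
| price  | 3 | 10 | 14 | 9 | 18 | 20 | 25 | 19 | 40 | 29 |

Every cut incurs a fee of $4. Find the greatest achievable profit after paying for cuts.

Consider every possible first cut. r[k] is the best of p[i]+r[k−i] over all sellable i≤k, charging 4 whenever i<k.
r[1] = 3
r[2] = 10
r[3] = 14
r[4] = 16  (first piece 2, then r[2]=10)
r[5] = 20  (first piece 2, then r[3]=14)
r[6] = 24  (first piece 3, then r[3]=14)
r[7] = 26  (first piece 2, then r[5]=20)
r[8] = 30  (first piece 2, then r[6]=24)
r[9] = 40
r[10] = 39  (first piece 1, then r[9]=40)
One optimal plan: pieces 9 + 1 (1 cut) → $43 − $4 = $39.

39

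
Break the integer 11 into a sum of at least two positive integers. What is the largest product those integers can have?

54

Define P[k] = max over 1≤i<k of i · max(k−i, P[k−i]); the inner max lets the remainder stay uncut if that's better.
P[2] = 1*max(1,0) = 1*1 = 1
P[3] = 1*max(2,1) = 1*2 = 2
P[4] = 2*max(2,1) = 2*2 = 4
P[5] = 2*max(3,2) = 2*3 = 6
P[6] = 3*max(3,2) = 3*3 = 9
P[7] = 2*max(5,6) = 2*6 = 12
P[8] = 2*max(6,9) = 2*9 = 18
P[9] = 3*max(6,9) = 3*9 = 27
P[10] = 2*max(8,18) = 2*18 = 36
P[11] = 2*max(9,27) = 2*27 = 54
One optimal split: 3 + 3 + 3 + 2; product 3*3*3*2 = 54.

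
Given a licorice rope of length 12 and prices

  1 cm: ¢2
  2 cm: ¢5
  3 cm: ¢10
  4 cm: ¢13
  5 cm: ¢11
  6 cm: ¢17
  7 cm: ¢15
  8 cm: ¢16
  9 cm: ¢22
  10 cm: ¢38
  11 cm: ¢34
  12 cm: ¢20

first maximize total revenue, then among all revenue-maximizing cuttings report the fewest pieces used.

Build r[k] bottom-up: r[k] = max over allowed piece i of (p[i] + r[k−i]).
r[1] = 2
r[2] = max(2+2, 5+0) = 5
r[3] = max(2+5, 5+2, 10+0) = 10
r[4] = max(2+10, 5+5, 10+2, 13+0) = 13
r[5] = max(2+13, 5+10, 10+5, 13+2, 11+0) = 15
r[6] = max(2+15, 5+13, 10+10, 13+5, 11+2, 17+0) = 20
r[7] = max(2+20, 5+15, 10+13, …, 17+2, 15+0) = 23
r[8] = max(2+23, 5+20, 10+15, …, 15+2, 16+0) = 26
r[9] = max(2+26, 5+23, 10+20, …, 16+2, 22+0) = 30
r[10] = max(2+30, 5+26, 10+23, …, 22+2, 38+0) = 38
r[11] = max(2+38, 5+30, 10+26, …, 38+2, 34+0) = 40
r[12] = max(2+40, 5+38, 10+30, …, 34+2, 20+0) = 43
Maximum revenue is ¢43.
Now minimize piece count subject to staying optimal: for each k, pieces[k] = 1 + min over i with p[i]+r[k−i]=r[k] of pieces[k−i].
pieces[9] = 3
pieces[10] = 1
pieces[11] = 2
pieces[12] = 2

2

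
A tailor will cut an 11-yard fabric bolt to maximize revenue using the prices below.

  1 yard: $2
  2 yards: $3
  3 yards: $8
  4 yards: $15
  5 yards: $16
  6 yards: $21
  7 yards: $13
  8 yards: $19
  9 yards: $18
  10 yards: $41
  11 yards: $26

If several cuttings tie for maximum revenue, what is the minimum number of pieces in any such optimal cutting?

Let r[k] be the best obtainable value from length k. For each k, try every first piece i and keep the best of price[i] + r[k−i].
r[1] = 2
r[2] = max(2+2, 3+0) = 4
r[3] = max(2+4, 3+2, 8+0) = 8
r[4] = max(2+8, 3+4, 8+2, 15+0) = 15
r[5] = max(2+15, 3+8, 8+4, 15+2, 16+0) = 17
r[6] = max(2+17, 3+15, 8+8, 15+4, 16+2, 21+0) = 21
r[7] = max(2+21, 3+17, 8+15, …, 21+2, 13+0) = 23
r[8] = max(2+23, 3+21, 8+17, …, 13+2, 19+0) = 30
r[9] = max(2+30, 3+23, 8+21, …, 19+2, 18+0) = 32
r[10] = max(2+32, 3+30, 8+23, …, 18+2, 41+0) = 41
r[11] = max(2+41, 3+32, 8+30, …, 41+2, 26+0) = 43
Maximum revenue is $43.
Now minimize piece count subject to staying optimal: for each k, pieces[k] = 1 + min over i with p[i]+r[k−i]=r[k] of pieces[k−i].
pieces[8] = 2
pieces[9] = 3
pieces[10] = 1
pieces[11] = 2

2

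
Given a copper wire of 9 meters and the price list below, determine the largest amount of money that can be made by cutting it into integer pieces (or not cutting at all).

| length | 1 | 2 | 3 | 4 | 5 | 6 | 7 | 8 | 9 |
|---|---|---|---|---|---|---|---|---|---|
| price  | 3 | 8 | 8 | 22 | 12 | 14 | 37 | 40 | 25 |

Build v[k] bottom-up: v[k] = max over allowed piece i of (p[i] + v[k−i]).
v[1] = 3
v[2] = max(3+3, 8+0) = 8
v[3] = max(3+8, 8+3, 8+0) = 11
v[4] = max(3+11, 8+8, 8+3, 22+0) = 22
v[5] = max(3+22, 8+11, 8+8, 22+3, 12+0) = 25
v[6] = max(3+25, 8+22, 8+11, 22+8, 12+3, 14+0) = 30
v[7] = max(3+30, 8+25, 8+22, …, 14+3, 37+0) = 37
v[8] = max(3+37, 8+30, 8+25, …, 37+3, 40+0) = 44
v[9] = max(3+44, 8+37, 8+30, …, 40+3, 25+0) = 47
One optimal cutting: 4 + 4 + 1 → €22 + €22 + €3 = €47.

47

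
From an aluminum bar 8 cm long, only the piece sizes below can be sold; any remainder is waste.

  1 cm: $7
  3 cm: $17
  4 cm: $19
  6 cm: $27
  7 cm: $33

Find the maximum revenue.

56

Build f[k] bottom-up: f[k] = max over allowed piece i of (p[i] + f[k−i]).
f[1] = 7
f[2] = 14  (first piece 1, then f[1]=7)
f[3] = max(7+14, 17+0) = 21
f[4] = max(7+21, 17+7, 19+0) = 28
f[5] = max(7+28, 17+14, 19+7) = 35
f[6] = max(7+35, 17+21, 19+14, 27+0) = 42
f[7] = max(7+42, 17+28, 19+21, 27+7, 33+0) = 49
f[8] = max(7+49, 17+35, 19+28, 27+14, 33+7) = 56
One optimal cutting: 1 + 1 + 1 + 1 + 1 + 1 + 1 + 1 → $56.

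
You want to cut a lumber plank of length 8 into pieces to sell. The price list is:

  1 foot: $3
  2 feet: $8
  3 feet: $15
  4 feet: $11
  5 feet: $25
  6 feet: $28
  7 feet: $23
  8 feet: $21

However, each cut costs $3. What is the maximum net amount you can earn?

37

Let v[k] be the best obtainable value from length k. For each k, try every first piece i and keep the best of price[i] + v[k−i] minus the 3 cut fee when i<k.
v[1] = 3
v[2] = 8
v[3] = 15
v[4] = 15  (first piece 1, then v[3]=15)
v[5] = 25
v[6] = 28
v[7] = 30  (first piece 2, then v[5]=25)
v[8] = 37  (first piece 3, then v[5]=25)
One optimal plan: pieces 5 + 3 (1 cut) → $40 − $3 = $37.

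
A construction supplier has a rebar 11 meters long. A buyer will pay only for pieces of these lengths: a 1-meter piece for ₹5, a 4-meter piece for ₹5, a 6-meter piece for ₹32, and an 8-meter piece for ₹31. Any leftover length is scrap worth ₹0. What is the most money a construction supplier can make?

57

Consider every possible first cut. f[k] is the best of p[i]+f[k−i] over all sellable i≤k.
f[1] = 5
f[2] = 10  (first piece 1, then f[1]=5)
f[3] = 15  (first piece 1, then f[2]=10)
f[4] = max(5+15, 5+0) = 20
f[5] = max(5+20, 5+5) = 25
f[6] = max(5+25, 5+10, 32+0) = 32
f[7] = max(5+32, 5+15, 32+5) = 37
f[8] = max(5+37, 5+20, 32+10, 31+0) = 42
f[9] = max(5+42, 5+25, 32+15, 31+5) = 47
f[10] = max(5+47, 5+32, 32+20, 31+10) = 52
f[11] = max(5+52, 5+37, 32+25, 31+15) = 57
One optimal cutting: 6 + 1 + 1 + 1 + 1 + 1 → ₹57.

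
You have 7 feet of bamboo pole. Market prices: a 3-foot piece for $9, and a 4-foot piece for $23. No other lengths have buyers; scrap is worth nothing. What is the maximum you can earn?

32

Consider every possible first cut. best[k] is the best of p[i]+best[k−i] over all sellable i≤k.
best[1] = 0
best[2] = 0
best[3] = 9
best[4] = 23
best[5] = 23
best[6] = 23
best[7] = 32  (first piece 3, then best[4]=23)
One optimal cutting: 4 + 3 → $32.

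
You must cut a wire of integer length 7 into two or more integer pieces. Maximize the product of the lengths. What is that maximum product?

12

Fill m[k] for k=2..7: at each k try every first piece i and multiply by the better of (k−i) uncut or m[k−i].
m[2] = 1·max(1,0) = 1·1 = 1
m[3] = max(1·2, 2·1) = 2
m[4] = max(1·3, 2·2, 3·1) = 4
m[5] = max(1·4, 2·3, 3·2, 4·1) = 6
m[6] = max(1·6, 2·4, 3·3, 4·2, 5·1) = 9
m[7] = max(1·9, 2·6, 3·4, 4·3, 5·2, 6·1) = 12
One optimal split: 3 + 2 + 2; product 3·2·2 = 12.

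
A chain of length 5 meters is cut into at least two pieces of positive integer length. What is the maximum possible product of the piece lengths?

Fill prod[k] for k=2..5: at each k try every first piece i and multiply by the better of (k−i) uncut or prod[k−i].
prod[2] = 1*max(1,0) = 1*1 = 1
prod[3] = 1*max(2,1) = 1*2 = 2
prod[4] = 2*max(2,1) = 2*2 = 4
prod[5] = 2*max(3,2) = 2*3 = 6
One optimal split: 3 + 2; product 3*2 = 6.

6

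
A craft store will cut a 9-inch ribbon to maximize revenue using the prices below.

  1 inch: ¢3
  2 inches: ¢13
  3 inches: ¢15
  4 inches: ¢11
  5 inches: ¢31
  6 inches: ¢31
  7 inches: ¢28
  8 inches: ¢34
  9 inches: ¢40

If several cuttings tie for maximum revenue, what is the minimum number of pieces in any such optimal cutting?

3

Build r[k] bottom-up: r[k] = max over allowed piece i of (p[i] + r[k−i]).
r[1] = 3
r[2] = 13
r[3] = 16  (first piece 1, then r[2]=13)
r[4] = 26  (first piece 2, then r[2]=13)
r[5] = 31
r[6] = 39  (first piece 2, then r[4]=26)
r[7] = 44  (first piece 2, then r[5]=31)
r[8] = 52  (first piece 2, then r[6]=39)
r[9] = 57  (first piece 2, then r[7]=44)
Maximum revenue is ¢57.
Now minimize piece count subject to staying optimal: for each k, pieces[k] = 1 + min over i with p[i]+r[k−i]=r[k] of pieces[k−i].
pieces[6] = 3
pieces[7] = 2
pieces[8] = 4
pieces[9] = 3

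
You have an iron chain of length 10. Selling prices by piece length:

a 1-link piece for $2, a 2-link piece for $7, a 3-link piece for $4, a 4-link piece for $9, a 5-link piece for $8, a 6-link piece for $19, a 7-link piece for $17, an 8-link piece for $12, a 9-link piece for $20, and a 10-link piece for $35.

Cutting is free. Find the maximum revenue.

35

Let v[k] be the best obtainable value from length k. For each k, try every first piece i and keep the best of price[i] + v[k−i].
v[1] = 2
v[2] = max(2+2, 7+0) = 7
v[3] = max(2+7, 7+2, 4+0) = 9
v[4] = max(2+9, 7+7, 4+2, 9+0) = 14
v[5] = max(2+14, 7+9, 4+7, 9+2, 8+0) = 16
v[6] = max(2+16, 7+14, 4+9, 9+7, 8+2, 19+0) = 21
v[7] = max(2+21, 7+16, 4+14, …, 19+2, 17+0) = 23
v[8] = max(2+23, 7+21, 4+16, …, 17+2, 12+0) = 28
v[9] = max(2+28, 7+23, 4+21, …, 12+2, 20+0) = 30
v[10] = max(2+30, 7+28, 4+23, …, 20+2, 35+0) = 35
One optimal cutting: 2 + 2 + 2 + 2 + 2 → $7 + $7 + $7 + $7 + $7 = $35.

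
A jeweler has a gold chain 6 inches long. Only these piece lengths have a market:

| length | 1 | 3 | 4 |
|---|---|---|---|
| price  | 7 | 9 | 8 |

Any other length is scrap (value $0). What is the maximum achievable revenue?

Let r[k] be the best obtainable value from length k. For each k, try every first piece i and keep the best of price[i] + r[k−i].
r[1] = 7
r[2] = 14  (first piece 1, then r[1]=7)
r[3] = 21  (first piece 1, then r[2]=14)
r[4] = 28  (first piece 1, then r[3]=21)
r[5] = 35  (first piece 1, then r[4]=28)
r[6] = 42  (first piece 1, then r[5]=35)
One optimal cutting: 1 + 1 + 1 + 1 + 1 + 1 → $42.

42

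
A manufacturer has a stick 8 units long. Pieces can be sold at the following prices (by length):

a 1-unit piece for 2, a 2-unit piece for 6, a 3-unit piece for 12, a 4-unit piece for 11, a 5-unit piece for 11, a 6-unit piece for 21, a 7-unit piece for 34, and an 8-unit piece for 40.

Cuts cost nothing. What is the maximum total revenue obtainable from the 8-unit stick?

Consider every possible first cut. best[k] is the best of p[i]+best[k−i] over all sellable i≤k.
best[1] = 2
best[2] = max(2+2, 6+0) = 6
best[3] = max(2+6, 6+2, 12+0) = 12
best[4] = max(2+12, 6+6, 12+2, 11+0) = 14
best[5] = max(2+14, 6+12, 12+6, 11+2, 11+0) = 18
best[6] = max(2+18, 6+14, 12+12, 11+6, 11+2, 21+0) = 24
best[7] = max(2+24, 6+18, 12+14, …, 21+2, 34+0) = 34
best[8] = max(2+34, 6+24, 12+18, …, 34+2, 40+0) = 40
Best is to sell the whole 8-unit piece uncut for 40.

40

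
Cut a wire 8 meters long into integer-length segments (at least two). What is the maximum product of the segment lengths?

18

Let m[k] be the best product for length k (with at least one cut). For each first piece i, the rest contributes max(k−i, m[k−i]).
m[2] = 1×max(1,0) = 1×1 = 1
m[3] = 1×max(2,1) = 1×2 = 2
m[4] = 2×max(2,1) = 2×2 = 4
m[5] = 2×max(3,2) = 2×3 = 6
m[6] = 3×max(3,2) = 3×3 = 9
m[7] = 2×max(5,6) = 2×6 = 12
m[8] = 2×max(6,9) = 2×9 = 18
One optimal split: 3 + 3 + 2; product 3×3×2 = 18.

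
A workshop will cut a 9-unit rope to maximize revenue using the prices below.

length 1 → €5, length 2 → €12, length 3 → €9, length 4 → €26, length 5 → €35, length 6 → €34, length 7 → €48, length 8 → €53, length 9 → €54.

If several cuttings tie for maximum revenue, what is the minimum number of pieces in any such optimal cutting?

Let r[k] be the best obtainable value from length k. For each k, try every first piece i and keep the best of price[i] + r[k−i].
r[1] = 5
r[2] = 12
r[3] = 17  (first piece 1, then r[2]=12)
r[4] = 26
r[5] = 35
r[6] = 40  (first piece 1, then r[5]=35)
r[7] = 48
r[8] = 53  (first piece 1, then r[7]=48)
r[9] = 61  (first piece 4, then r[5]=35)
Maximum revenue is €61.
Now minimize piece count subject to staying optimal: for each k, pieces[k] = 1 + min over i with p[i]+r[k−i]=r[k] of pieces[k−i].
pieces[6] = 2
pieces[7] = 1
pieces[8] = 1
pieces[9] = 2

2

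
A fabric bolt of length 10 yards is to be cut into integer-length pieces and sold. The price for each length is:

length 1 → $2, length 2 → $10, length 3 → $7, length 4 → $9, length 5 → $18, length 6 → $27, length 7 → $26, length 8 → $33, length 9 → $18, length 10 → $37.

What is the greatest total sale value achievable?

50

Consider every possible first cut. v[k] is the best of p[i]+v[k−i] over all sellable i≤k.
v[1] = 2
v[2] = 10
v[3] = 12  (first piece 1, then v[2]=10)
v[4] = 20  (first piece 2, then v[2]=10)
v[5] = 22  (first piece 1, then v[4]=20)
v[6] = 30  (first piece 2, then v[4]=20)
v[7] = 32  (first piece 1, then v[6]=30)
v[8] = 40  (first piece 2, then v[6]=30)
v[9] = 42  (first piece 1, then v[8]=40)
v[10] = 50  (first piece 2, then v[8]=40)
One optimal cutting: 2 + 2 + 2 + 2 + 2 → $10 + $10 + $10 + $10 + $10 = $50.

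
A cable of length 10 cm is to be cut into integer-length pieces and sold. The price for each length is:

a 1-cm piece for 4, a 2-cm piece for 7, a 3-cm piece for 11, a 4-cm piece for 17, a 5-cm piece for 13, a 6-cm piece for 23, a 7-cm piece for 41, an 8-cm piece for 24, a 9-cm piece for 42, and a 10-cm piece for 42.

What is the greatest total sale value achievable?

Build v[k] bottom-up: v[k] = max over allowed piece i of (p[i] + v[k−i]).
v[1] = 4
v[2] = max(4+4, 7+0) = 8
v[3] = max(4+8, 7+4, 11+0) = 12
v[4] = max(4+12, 7+8, 11+4, 17+0) = 17
v[5] = max(4+17, 7+12, 11+8, 17+4, 13+0) = 21
v[6] = max(4+21, 7+17, 11+12, 17+8, 13+4, 23+0) = 25
v[7] = max(4+25, 7+21, 11+17, …, 23+4, 41+0) = 41
v[8] = max(4+41, 7+25, 11+21, …, 41+4, 24+0) = 45
v[9] = max(4+45, 7+41, 11+25, …, 24+4, 42+0) = 49
v[10] = max(4+49, 7+45, 11+41, …, 42+4, 42+0) = 53
One optimal cutting: 7 + 1 + 1 + 1 → 41 + 4 + 4 + 4 = 53.

53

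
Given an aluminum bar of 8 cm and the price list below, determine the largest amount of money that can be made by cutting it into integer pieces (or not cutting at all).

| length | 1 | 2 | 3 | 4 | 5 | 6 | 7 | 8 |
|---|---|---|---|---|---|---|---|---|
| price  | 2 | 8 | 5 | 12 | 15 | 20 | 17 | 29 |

Build best[k] bottom-up: best[k] = max over allowed piece i of (p[i] + best[k−i]).
best[1] = 2
best[2] = max(2+2, 8+0) = 8
best[3] = max(2+8, 8+2, 5+0) = 10
best[4] = max(2+10, 8+8, 5+2, 12+0) = 16
best[5] = max(2+16, 8+10, 5+8, 12+2, 15+0) = 18
best[6] = max(2+18, 8+16, 5+10, 12+8, 15+2, 20+0) = 24
best[7] = max(2+24, 8+18, 5+16, …, 20+2, 17+0) = 26
best[8] = max(2+26, 8+24, 5+18, …, 17+2, 29+0) = 32
One optimal cutting: 2 + 2 + 2 + 2 → $8 + $8 + $8 + $8 = $32.

32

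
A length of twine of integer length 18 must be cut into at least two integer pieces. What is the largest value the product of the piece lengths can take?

Let P[k] be the best product for length k (with at least one cut). For each first piece i, the rest contributes max(k−i, P[k−i]).
Small cases: P[2]=1, P[3]=2, P[4]=4, P[5]=6, P[6]=9, P[7]=12, P[8]=18, P[9]=27, P[10]=36, P[11]=54, P[12]=81.
P[13] = max(1×81, 2×54, 3×36, …, 11×2, 12×1) = 108
P[14] = max(1×108, 2×81, 3×54, …, 12×2, 13×1) = 162
P[15] = max(1×162, 2×108, 3×81, …, 13×2, 14×1) = 243
P[16] = max(1×243, 2×162, 3×108, …, 14×2, 15×1) = 324
P[17] = max(1×324, 2×243, 3×162, …, 15×2, 16×1) = 486
P[18] = max(1×486, 2×324, 3×243, …, 16×2, 17×1) = 729
One optimal split: 3 + 3 + 3 + 3 + 3 + 3; product 3×3×3×3×3×3 = 729.

729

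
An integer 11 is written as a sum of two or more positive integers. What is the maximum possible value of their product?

Fill f[k] for k=2..11: at each k try every first piece i and multiply by the better of (k−i) uncut or f[k−i].
Small cases: f[2]=1, f[3]=2.
f[4] = 2·max(2,1) = 2·2 = 4
f[5] = 2·max(3,2) = 2·3 = 6
f[6] = 3·max(3,2) = 3·3 = 9
f[7] = 2·max(5,6) = 2·6 = 12
f[8] = 2·max(6,9) = 2·9 = 18
f[9] = 3·max(6,9) = 3·9 = 27
f[10] = 2·max(8,18) = 2·18 = 36
f[11] = 2·max(9,27) = 2·27 = 54
One optimal split: 3 + 3 + 3 + 2; product 3·3·3·2 = 54.

54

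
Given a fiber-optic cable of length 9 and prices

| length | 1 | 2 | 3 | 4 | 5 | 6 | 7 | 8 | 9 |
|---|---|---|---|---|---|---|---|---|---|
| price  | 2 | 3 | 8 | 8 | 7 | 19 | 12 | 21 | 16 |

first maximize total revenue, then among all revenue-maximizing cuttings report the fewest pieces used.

Consider every possible first cut. r[k] is the best of p[i]+r[k−i] over all sellable i≤k.
r[1] = 2
r[2] = max(2+2, 3+0) = 4
r[3] = max(2+4, 3+2, 8+0) = 8
r[4] = max(2+8, 3+4, 8+2, 8+0) = 10
r[5] = max(2+10, 3+8, 8+4, 8+2, 7+0) = 12
r[6] = max(2+12, 3+10, 8+8, 8+4, 7+2, 19+0) = 19
r[7] = max(2+19, 3+12, 8+10, …, 19+2, 12+0) = 21
r[8] = max(2+21, 3+19, 8+12, …, 12+2, 21+0) = 23
r[9] = max(2+23, 3+21, 8+19, …, 21+2, 16+0) = 27
Maximum revenue is $27.
Now minimize piece count subject to staying optimal: for each k, pieces[k] = 1 + min over i with p[i]+r[k−i]=r[k] of pieces[k−i].
pieces[6] = 1
pieces[7] = 2
pieces[8] = 3
pieces[9] = 2

2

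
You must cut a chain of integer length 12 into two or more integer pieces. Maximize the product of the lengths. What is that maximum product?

81

Define P[k] = max over 1≤i<k of i · max(k−i, P[k−i]); the inner max lets the remainder stay uncut if that's better.
P[2] = 1*max(1,0) = 1*1 = 1
P[3] = 1*max(2,1) = 1*2 = 2
P[4] = 2*max(2,1) = 2*2 = 4
P[5] = 2*max(3,2) = 2*3 = 6
P[6] = 3*max(3,2) = 3*3 = 9
P[7] = 2*max(5,6) = 2*6 = 12
P[8] = 2*max(6,9) = 2*9 = 18
P[9] = 3*max(6,9) = 3*9 = 27
P[10] = 2*max(8,18) = 2*18 = 36
P[11] = 2*max(9,27) = 2*27 = 54
P[12] = 3*max(9,27) = 3*27 = 81
One optimal split: 3 + 3 + 3 + 3; product 3*3*3*3 = 81.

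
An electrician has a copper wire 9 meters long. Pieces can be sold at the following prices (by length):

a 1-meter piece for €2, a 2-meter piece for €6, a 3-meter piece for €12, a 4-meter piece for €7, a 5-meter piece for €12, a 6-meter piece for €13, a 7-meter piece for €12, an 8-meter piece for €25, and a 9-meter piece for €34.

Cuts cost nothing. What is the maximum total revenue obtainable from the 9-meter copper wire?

36

Consider every possible first cut. best[k] is the best of p[i]+best[k−i] over all sellable i≤k.
best[1] = 2
best[2] = max(2+2, 6+0) = 6
best[3] = max(2+6, 6+2, 12+0) = 12
best[4] = max(2+12, 6+6, 12+2, 7+0) = 14
best[5] = max(2+14, 6+12, 12+6, 7+2, 12+0) = 18
best[6] = max(2+18, 6+14, 12+12, 7+6, 12+2, 13+0) = 24
best[7] = max(2+24, 6+18, 12+14, …, 13+2, 12+0) = 26
best[8] = max(2+26, 6+24, 12+18, …, 12+2, 25+0) = 30
best[9] = max(2+30, 6+26, 12+24, …, 25+2, 34+0) = 36
One optimal cutting: 3 + 3 + 3 → €12 + €12 + €12 = €36.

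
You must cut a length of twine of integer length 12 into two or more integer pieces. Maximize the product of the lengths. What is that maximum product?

Define g[k] = max over 1≤i<k of i · max(k−i, g[k−i]); the inner max lets the remainder stay uncut if that's better.
g[2] = 1·max(1,0) = 1·1 = 1
g[3] = 1·max(2,1) = 1·2 = 2
g[4] = 2·max(2,1) = 2·2 = 4
g[5] = 2·max(3,2) = 2·3 = 6
g[6] = 3·max(3,2) = 3·3 = 9
g[7] = 2·max(5,6) = 2·6 = 12
g[8] = 2·max(6,9) = 2·9 = 18
g[9] = 3·max(6,9) = 3·9 = 27
g[10] = 2·max(8,18) = 2·18 = 36
g[11] = 2·max(9,27) = 2·27 = 54
g[12] = 3·max(9,27) = 3·27 = 81
One optimal split: 3 + 3 + 3 + 3; product 3·3·3·3 = 81.

81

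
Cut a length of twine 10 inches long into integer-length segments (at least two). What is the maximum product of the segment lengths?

36

Fill m[k] for k=2..10: at each k try every first piece i and multiply by the better of (k−i) uncut or m[k−i].
Small cases: m[2]=1, m[3]=2, m[4]=4.
m[5] = max(1×4, 2×3, 3×2, 4×1) = 6
m[6] = max(1×6, 2×4, 3×3, 4×2, 5×1) = 9
m[7] = max(1×9, 2×6, 3×4, 4×3, 5×2, 6×1) = 12
m[8] = max(1×12, 2×9, 3×6, …, 6×2, 7×1) = 18
m[9] = max(1×18, 2×12, 3×9, …, 7×2, 8×1) = 27
m[10] = max(1×27, 2×18, 3×12, …, 8×2, 9×1) = 36
One optimal split: 3 + 3 + 2 + 2; product 3×3×2×2 = 36.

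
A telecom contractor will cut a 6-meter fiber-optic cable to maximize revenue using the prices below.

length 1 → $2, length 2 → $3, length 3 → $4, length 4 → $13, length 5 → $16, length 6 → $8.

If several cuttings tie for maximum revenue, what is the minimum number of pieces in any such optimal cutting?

Build r[k] bottom-up: r[k] = max over allowed piece i of (p[i] + r[k−i]).
r[1] = 2
r[2] = 4  (first piece 1, then r[1]=2)
r[3] = 6  (first piece 1, then r[2]=4)
r[4] = 13
r[5] = 16
r[6] = 18  (first piece 1, then r[5]=16)
Maximum revenue is $18.
Now minimize piece count subject to staying optimal: for each k, pieces[k] = 1 + min over i with p[i]+r[k−i]=r[k] of pieces[k−i].
pieces[3] = 3
pieces[4] = 1
pieces[5] = 1
pieces[6] = 2

2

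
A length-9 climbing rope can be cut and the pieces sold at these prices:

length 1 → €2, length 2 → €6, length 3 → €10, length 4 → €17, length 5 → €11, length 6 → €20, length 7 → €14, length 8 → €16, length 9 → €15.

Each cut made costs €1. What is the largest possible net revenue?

34

Build r[k] bottom-up: r[k] = max over allowed piece i of (p[i] + r[k−i]) − 1 per cut.
r[1] = 2
r[2] = 6
r[3] = 10
r[4] = 17
r[5] = 18  (first piece 1, then r[4]=17)
r[6] = 22  (first piece 2, then r[4]=17)
r[7] = 26  (first piece 3, then r[4]=17)
r[8] = 33  (first piece 4, then r[4]=17)
r[9] = 34  (first piece 1, then r[8]=33)
One optimal plan: pieces 4 + 4 + 1 (2 cuts) → €36 − €2 = €34.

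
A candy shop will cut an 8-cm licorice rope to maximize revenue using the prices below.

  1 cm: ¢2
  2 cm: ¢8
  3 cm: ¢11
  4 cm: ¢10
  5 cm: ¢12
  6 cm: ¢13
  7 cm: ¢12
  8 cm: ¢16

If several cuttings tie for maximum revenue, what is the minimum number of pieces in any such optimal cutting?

Build r[k] bottom-up: r[k] = max over allowed piece i of (p[i] + r[k−i]).
r[1] = 2
r[2] = 8
r[3] = 11
r[4] = 16  (first piece 2, then r[2]=8)
r[5] = 19  (first piece 2, then r[3]=11)
r[6] = 24  (first piece 2, then r[4]=16)
r[7] = 27  (first piece 2, then r[5]=19)
r[8] = 32  (first piece 2, then r[6]=24)
Maximum revenue is ¢32.
Now minimize piece count subject to staying optimal: for each k, pieces[k] = 1 + min over i with p[i]+r[k−i]=r[k] of pieces[k−i].
pieces[5] = 2
pieces[6] = 3
pieces[7] = 3
pieces[8] = 4

4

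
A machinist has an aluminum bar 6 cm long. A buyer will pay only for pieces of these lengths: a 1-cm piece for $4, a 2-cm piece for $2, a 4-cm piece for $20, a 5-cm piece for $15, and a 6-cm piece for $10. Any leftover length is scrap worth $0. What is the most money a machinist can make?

Let f[k] be the best obtainable value from length k. For each k, try every first piece i and keep the best of price[i] + f[k−i].
f[1] = 4
f[2] = 8  (first piece 1, then f[1]=4)
f[3] = 12  (first piece 1, then f[2]=8)
f[4] = 20
f[5] = 24  (first piece 1, then f[4]=20)
f[6] = 28  (first piece 1, then f[5]=24)
One optimal cutting: 4 + 1 + 1 → $28.

28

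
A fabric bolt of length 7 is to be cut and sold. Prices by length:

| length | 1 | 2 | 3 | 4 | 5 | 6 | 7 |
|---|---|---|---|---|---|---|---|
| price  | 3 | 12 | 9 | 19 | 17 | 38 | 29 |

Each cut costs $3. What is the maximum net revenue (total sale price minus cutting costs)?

38

Let net[k] be the best obtainable value from length k. For each k, try every first piece i and keep the best of price[i] + net[k−i] minus the 3 cut fee when i<k.
net[1] = 3
net[2] = 12
net[3] = 12  (first piece 1, then net[2]=12)
net[4] = 21  (first piece 2, then net[2]=12)
net[5] = 21  (first piece 1, then net[4]=21)
net[6] = 38
net[7] = 38  (first piece 1, then net[6]=38)
One optimal plan: pieces 6 + 1 (1 cut) → $41 − $3 = $38.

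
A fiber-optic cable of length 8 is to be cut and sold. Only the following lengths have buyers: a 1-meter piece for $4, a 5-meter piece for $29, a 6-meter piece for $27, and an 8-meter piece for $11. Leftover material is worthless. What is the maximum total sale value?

41

Let r[k] be the best obtainable value from length k. For each k, try every first piece i and keep the best of price[i] + r[k−i].
r[1] = 4
r[2] = 8  (first piece 1, then r[1]=4)
r[3] = 12  (first piece 1, then r[2]=8)
r[4] = 16  (first piece 1, then r[3]=12)
r[5] = max(4+16, 29+0) = 29
r[6] = max(4+29, 29+4, 27+0) = 33
r[7] = max(4+33, 29+8, 27+4) = 37
r[8] = max(4+37, 29+12, 27+8, 11+0) = 41
One optimal cutting: 5 + 1 + 1 + 1 → $41.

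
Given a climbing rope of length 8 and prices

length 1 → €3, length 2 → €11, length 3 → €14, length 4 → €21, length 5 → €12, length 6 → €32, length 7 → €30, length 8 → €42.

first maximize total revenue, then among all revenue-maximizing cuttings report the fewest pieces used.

Let r[k] be the best obtainable value from length k. For each k, try every first piece i and keep the best of price[i] + r[k−i].
r[1] = 3
r[2] = max(3+3, 11+0) = 11
r[3] = max(3+11, 11+3, 14+0) = 14
r[4] = max(3+14, 11+11, 14+3, 21+0) = 22
r[5] = max(3+22, 11+14, 14+11, 21+3, 12+0) = 25
r[6] = max(3+25, 11+22, 14+14, 21+11, 12+3, 32+0) = 33
r[7] = max(3+33, 11+25, 14+22, …, 32+3, 30+0) = 36
r[8] = max(3+36, 11+33, 14+25, …, 30+3, 42+0) = 44
Maximum revenue is €44.
Now minimize piece count subject to staying optimal: for each k, pieces[k] = 1 + min over i with p[i]+r[k−i]=r[k] of pieces[k−i].
pieces[5] = 2
pieces[6] = 3
pieces[7] = 3
pieces[8] = 4

4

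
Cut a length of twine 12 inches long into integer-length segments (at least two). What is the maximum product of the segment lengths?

Let g[k] be the best product for length k (with at least one cut). For each first piece i, the rest contributes max(k−i, g[k−i]).
Small cases: g[2]=1, g[3]=2, g[4]=4, g[5]=6, g[6]=9.
g[7] = max(1·9, 2·6, 3·4, 4·3, 5·2, 6·1) = 12
g[8] = max(1·12, 2·9, 3·6, …, 6·2, 7·1) = 18
g[9] = max(1·18, 2·12, 3·9, …, 7·2, 8·1) = 27
g[10] = max(1·27, 2·18, 3·12, …, 8·2, 9·1) = 36
g[11] = max(1·36, 2·27, 3·18, …, 9·2, 10·1) = 54
g[12] = max(1·54, 2·36, 3·27, …, 10·2, 11·1) = 81
One optimal split: 3 + 3 + 3 + 3; product 3·3·3·3 = 81.

81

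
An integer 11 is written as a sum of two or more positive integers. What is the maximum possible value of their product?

54

Define f[k] = max over 1≤i<k of i · max(k−i, f[k−i]); the inner max lets the remainder stay uncut if that's better.
Small cases: f[2]=1, f[3]=2, f[4]=4, f[5]=6.
f[6] = max(1×6, 2×4, 3×3, 4×2, 5×1) = 9
f[7] = max(1×9, 2×6, 3×4, 4×3, 5×2, 6×1) = 12
f[8] = max(1×12, 2×9, 3×6, …, 6×2, 7×1) = 18
f[9] = max(1×18, 2×12, 3×9, …, 7×2, 8×1) = 27
f[10] = max(1×27, 2×18, 3×12, …, 8×2, 9×1) = 36
f[11] = max(1×36, 2×27, 3×18, …, 9×2, 10×1) = 54
One optimal split: 3 + 3 + 3 + 2; product 3×3×3×2 = 54.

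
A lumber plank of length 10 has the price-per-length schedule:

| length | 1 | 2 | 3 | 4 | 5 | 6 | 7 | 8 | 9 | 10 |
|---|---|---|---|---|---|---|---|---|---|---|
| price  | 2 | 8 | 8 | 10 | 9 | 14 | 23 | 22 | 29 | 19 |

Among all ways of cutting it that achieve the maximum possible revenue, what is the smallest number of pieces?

Build r[k] bottom-up: r[k] = max over allowed piece i of (p[i] + r[k−i]).
r[1] = 2
r[2] = 8
r[3] = 10  (first piece 1, then r[2]=8)
r[4] = 16  (first piece 2, then r[2]=8)
r[5] = 18  (first piece 1, then r[4]=16)
r[6] = 24  (first piece 2, then r[4]=16)
r[7] = 26  (first piece 1, then r[6]=24)
r[8] = 32  (first piece 2, then r[6]=24)
r[9] = 34  (first piece 1, then r[8]=32)
r[10] = 40  (first piece 2, then r[8]=32)
Maximum revenue is $40.
Now minimize piece count subject to staying optimal: for each k, pieces[k] = 1 + min over i with p[i]+r[k−i]=r[k] of pieces[k−i].
pieces[7] = 4
pieces[8] = 4
pieces[9] = 5
pieces[10] = 5

5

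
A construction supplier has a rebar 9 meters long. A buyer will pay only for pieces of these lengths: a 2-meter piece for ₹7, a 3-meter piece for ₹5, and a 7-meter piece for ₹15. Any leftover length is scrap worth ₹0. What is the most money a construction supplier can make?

Consider every possible first cut. f[k] is the best of p[i]+f[k−i] over all sellable i≤k.
f[1] = 0
f[2] = 7
f[3] = 7
f[4] = 14  (first piece 2, then f[2]=7)
f[5] = 14
f[6] = 21  (first piece 2, then f[4]=14)
f[7] = 21
f[8] = 28  (first piece 2, then f[6]=21)
f[9] = 28
One optimal cutting: pieces 2 + 2 + 2 + 2 with 1 meter of scrap → ₹28.

28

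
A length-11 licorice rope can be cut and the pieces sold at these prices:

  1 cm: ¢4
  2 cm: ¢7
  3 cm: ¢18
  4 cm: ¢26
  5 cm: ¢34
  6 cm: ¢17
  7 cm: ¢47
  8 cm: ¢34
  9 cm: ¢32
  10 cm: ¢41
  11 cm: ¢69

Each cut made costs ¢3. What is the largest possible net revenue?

70

Build net[k] bottom-up: net[k] = max over allowed piece i of (p[i] + net[k−i]) − 3 per cut.
net[1] = 4
net[2] = 7
net[3] = 18
net[4] = 26
net[5] = 34
net[6] = 35  (first piece 1, then net[5]=34)
net[7] = 47
net[8] = 49  (first piece 3, then net[5]=34)
net[9] = 57  (first piece 4, then net[5]=34)
net[10] = 65  (first piece 5, then net[5]=34)
net[11] = 70  (first piece 4, then net[7]=47)
One optimal plan: pieces 7 + 4 (1 cut) → ¢73 − ¢3 = ¢70.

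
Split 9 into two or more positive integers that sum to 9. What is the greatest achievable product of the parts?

27

Fill m[k] for k=2..9: at each k try every first piece i and multiply by the better of (k−i) uncut or m[k−i].
Small cases: m[2]=1, m[3]=2.
m[4] = 2×max(2,1) = 2×2 = 4
m[5] = 2×max(3,2) = 2×3 = 6
m[6] = 3×max(3,2) = 3×3 = 9
m[7] = 2×max(5,6) = 2×6 = 12
m[8] = 2×max(6,9) = 2×9 = 18
m[9] = 3×max(6,9) = 3×9 = 27
One optimal split: 3 + 3 + 3; product 3×3×3 = 27.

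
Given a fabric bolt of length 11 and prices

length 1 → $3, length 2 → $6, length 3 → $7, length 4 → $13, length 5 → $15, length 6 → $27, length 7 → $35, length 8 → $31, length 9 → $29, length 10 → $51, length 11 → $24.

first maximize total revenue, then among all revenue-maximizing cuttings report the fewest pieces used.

Let r[k] be the best obtainable value from length k. For each k, try every first piece i and keep the best of price[i] + r[k−i].
r[1] = 3
r[2] = 6  (first piece 1, then r[1]=3)
r[3] = 9  (first piece 1, then r[2]=6)
r[4] = 13
r[5] = 16  (first piece 1, then r[4]=13)
r[6] = 27
r[7] = 35
r[8] = 38  (first piece 1, then r[7]=35)
r[9] = 41  (first piece 1, then r[8]=38)
r[10] = 51
r[11] = 54  (first piece 1, then r[10]=51)
Maximum revenue is $54.
Now minimize piece count subject to staying optimal: for each k, pieces[k] = 1 + min over i with p[i]+r[k−i]=r[k] of pieces[k−i].
pieces[8] = 2
pieces[9] = 2
pieces[10] = 1
pieces[11] = 2

2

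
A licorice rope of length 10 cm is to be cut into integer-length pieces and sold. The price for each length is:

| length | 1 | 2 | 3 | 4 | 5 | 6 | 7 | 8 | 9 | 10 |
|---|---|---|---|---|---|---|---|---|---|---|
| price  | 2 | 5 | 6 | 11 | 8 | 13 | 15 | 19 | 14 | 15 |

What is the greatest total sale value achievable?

27

Let best[k] be the best obtainable value from length k. For each k, try every first piece i and keep the best of price[i] + best[k−i].
best[1] = 2
best[2] = 5
best[3] = 7  (first piece 1, then best[2]=5)
best[4] = 11
best[5] = 13  (first piece 1, then best[4]=11)
best[6] = 16  (first piece 2, then best[4]=11)
best[7] = 18  (first piece 1, then best[6]=16)
best[8] = 22  (first piece 4, then best[4]=11)
best[9] = 24  (first piece 1, then best[8]=22)
best[10] = 27  (first piece 2, then best[8]=22)
One optimal cutting: 4 + 4 + 2 → ¢11 + ¢11 + ¢5 = ¢27.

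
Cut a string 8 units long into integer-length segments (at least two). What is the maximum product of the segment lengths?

18

Define f[k] = max over 1≤i<k of i · max(k−i, f[k−i]); the inner max lets the remainder stay uncut if that's better.
f[2] = 1*max(1,0) = 1*1 = 1
f[3] = 1*max(2,1) = 1*2 = 2
f[4] = 2*max(2,1) = 2*2 = 4
f[5] = 2*max(3,2) = 2*3 = 6
f[6] = 3*max(3,2) = 3*3 = 9
f[7] = 2*max(5,6) = 2*6 = 12
f[8] = 2*max(6,9) = 2*9 = 18
One optimal split: 3 + 3 + 2; product 3*3*2 = 18.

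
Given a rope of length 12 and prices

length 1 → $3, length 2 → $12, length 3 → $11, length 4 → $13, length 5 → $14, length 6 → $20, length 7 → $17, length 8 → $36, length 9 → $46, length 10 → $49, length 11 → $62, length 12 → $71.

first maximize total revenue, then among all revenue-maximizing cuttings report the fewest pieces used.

Consider every possible first cut. r[k] is the best of p[i]+r[k−i] over all sellable i≤k.
r[1] = 3
r[2] = 12
r[3] = 15  (first piece 1, then r[2]=12)
r[4] = 24  (first piece 2, then r[2]=12)
r[5] = 27  (first piece 1, then r[4]=24)
r[6] = 36  (first piece 2, then r[4]=24)
r[7] = 39  (first piece 1, then r[6]=36)
r[8] = 48  (first piece 2, then r[6]=36)
r[9] = 51  (first piece 1, then r[8]=48)
r[10] = 60  (first piece 2, then r[8]=48)
r[11] = 63  (first piece 1, then r[10]=60)
r[12] = 72  (first piece 2, then r[10]=60)
Maximum revenue is $72.
Now minimize piece count subject to staying optimal: for each k, pieces[k] = 1 + min over i with p[i]+r[k−i]=r[k] of pieces[k−i].
pieces[9] = 5
pieces[10] = 5
pieces[11] = 6
pieces[12] = 6

6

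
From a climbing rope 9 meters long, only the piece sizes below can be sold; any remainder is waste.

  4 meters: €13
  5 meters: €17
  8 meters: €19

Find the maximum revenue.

Build best[k] bottom-up: best[k] = max over allowed piece i of (p[i] + best[k−i]).
best[1] = 0
best[2] = 0
best[3] = 0
best[4] = 13
best[5] = 17
best[6] = 17
best[7] = 17
best[8] = 26  (first piece 4, then best[4]=13)
best[9] = 30  (first piece 4, then best[5]=17)
One optimal cutting: 5 + 4 → €30.

30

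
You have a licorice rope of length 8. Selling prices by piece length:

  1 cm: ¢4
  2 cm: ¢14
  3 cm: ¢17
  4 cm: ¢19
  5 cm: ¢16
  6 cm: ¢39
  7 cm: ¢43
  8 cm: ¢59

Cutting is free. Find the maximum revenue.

59

Let r[k] be the best obtainable value from length k. For each k, try every first piece i and keep the best of price[i] + r[k−i].
r[1] = 4
r[2] = 14
r[3] = 18  (first piece 1, then r[2]=14)
r[4] = 28  (first piece 2, then r[2]=14)
r[5] = 32  (first piece 1, then r[4]=28)
r[6] = 42  (first piece 2, then r[4]=28)
r[7] = 46  (first piece 1, then r[6]=42)
r[8] = 59
Best is to sell the whole 8-cm piece uncut for ¢59.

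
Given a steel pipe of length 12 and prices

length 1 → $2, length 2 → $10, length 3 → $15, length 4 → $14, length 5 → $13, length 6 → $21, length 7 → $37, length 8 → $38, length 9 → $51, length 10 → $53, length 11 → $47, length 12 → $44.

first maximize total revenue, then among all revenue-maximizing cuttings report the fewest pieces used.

Let r[k] be the best obtainable value from length k. For each k, try every first piece i and keep the best of price[i] + r[k−i].
r[1] = 2
r[2] = max(2+2, 10+0) = 10
r[3] = max(2+10, 10+2, 15+0) = 15
r[4] = max(2+15, 10+10, 15+2, 14+0) = 20
r[5] = max(2+20, 10+15, 15+10, 14+2, 13+0) = 25
r[6] = max(2+25, 10+20, 15+15, 14+10, 13+2, 21+0) = 30
r[7] = max(2+30, 10+25, 15+20, …, 21+2, 37+0) = 37
r[8] = max(2+37, 10+30, 15+25, …, 37+2, 38+0) = 40
r[9] = max(2+40, 10+37, 15+30, …, 38+2, 51+0) = 51
r[10] = max(2+51, 10+40, 15+37, …, 51+2, 53+0) = 53
r[11] = max(2+53, 10+51, 15+40, …, 53+2, 47+0) = 61
r[12] = max(2+61, 10+53, 15+51, …, 47+2, 44+0) = 66
Maximum revenue is $66.
Now minimize piece count subject to staying optimal: for each k, pieces[k] = 1 + min over i with p[i]+r[k−i]=r[k] of pieces[k−i].
pieces[9] = 1
pieces[10] = 1
pieces[11] = 2
pieces[12] = 2

2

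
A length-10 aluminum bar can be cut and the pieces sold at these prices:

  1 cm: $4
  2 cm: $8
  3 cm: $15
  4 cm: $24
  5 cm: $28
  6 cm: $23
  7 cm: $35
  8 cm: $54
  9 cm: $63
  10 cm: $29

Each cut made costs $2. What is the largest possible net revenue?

Build net[k] bottom-up: net[k] = max over allowed piece i of (p[i] + net[k−i]) − 2 per cut.
net[1] = 4
net[2] = max(4+4-2, 8+0) = 8
net[3] = max(4+8-2, 8+4-2, 15+0) = 15
net[4] = max(4+15-2, 8+8-2, 15+4-2, 24+0) = 24
net[5] = max(4+24-2, 8+15-2, 15+8-2, 24+4-2, 28+0) = 28
net[6] = max(4+28-2, 8+24-2, 15+15-2, 24+8-2, 28+4-2, 23+0) = 30
net[7] = max(4+30-2, 8+28-2, 15+24-2, …, 23+4-2, 35+0) = 37
net[8] = max(4+37-2, 8+30-2, 15+28-2, …, 35+4-2, 54+0) = 54
net[9] = max(4+54-2, 8+37-2, 15+30-2, …, 54+4-2, 63+0) = 63
net[10] = max(4+63-2, 8+54-2, 15+37-2, …, 63+4-2, 29+0) = 65
One optimal plan: pieces 9 + 1 (1 cut) → $67 − $2 = $65.

65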